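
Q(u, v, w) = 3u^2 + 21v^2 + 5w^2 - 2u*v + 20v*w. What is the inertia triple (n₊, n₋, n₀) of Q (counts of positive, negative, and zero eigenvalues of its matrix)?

The symmetric matrix is A = [[3, -1, 0], [-1, 21, 10], [0, 10, 5]].
Row-reducing A symmetrically gives the diagonal entries 3, 62/3, 5/31.
So there are 3 positive pivots.

(3, 0, 0)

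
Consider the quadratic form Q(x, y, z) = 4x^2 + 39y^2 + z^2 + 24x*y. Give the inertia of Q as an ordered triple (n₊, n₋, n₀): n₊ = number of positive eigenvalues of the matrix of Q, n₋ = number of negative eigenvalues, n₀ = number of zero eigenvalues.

The associated matrix is A = [[4, 12, 0], [12, 39, 0], [0, 0, 1]].
Applying the same elementary operations to the rows and columns of A produces a congruent diagonal matrix with entries 4, 3, 1.
Counting signs: 3 positive.

(3, 0, 0)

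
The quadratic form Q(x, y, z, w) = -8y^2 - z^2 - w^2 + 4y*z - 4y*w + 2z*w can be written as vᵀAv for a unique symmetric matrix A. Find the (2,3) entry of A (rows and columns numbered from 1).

The coefficient of y·z in Q is 4. For a symmetric A this equals A[2,3] + A[3,2] = 2·A[2,3].
So A[2,3] = 4/2 = 2.

2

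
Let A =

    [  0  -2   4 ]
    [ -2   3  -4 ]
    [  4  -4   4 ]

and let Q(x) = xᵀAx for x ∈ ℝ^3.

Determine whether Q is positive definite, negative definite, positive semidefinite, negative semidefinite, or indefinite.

A is congruent to a diagonal matrix with 1 positive, 1 negative and 1 zero entries, so Q is indefinite.

indefinite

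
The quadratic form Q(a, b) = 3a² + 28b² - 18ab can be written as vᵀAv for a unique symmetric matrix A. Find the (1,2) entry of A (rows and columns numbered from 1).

The coefficient of a·b in Q is -18. For a symmetric A this equals A[1,2] + A[2,1] = 2·A[1,2].
So A[1,2] = -18/2 = -9.

-9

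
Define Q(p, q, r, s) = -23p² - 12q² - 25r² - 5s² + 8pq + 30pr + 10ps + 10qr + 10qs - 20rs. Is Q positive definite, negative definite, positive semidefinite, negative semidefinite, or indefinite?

The symmetric matrix of Q is A = [[-23, 4, 15, 5], [4, -12, 5, 5], [15, 5, -25, -10], [5, 5, -10, -5]].
Leading principal minors: Δ_1 = -23, Δ_2 = 260, Δ_3 = -2625, Δ_4 = 250.
The signs alternate starting with Δ_1 < 0, so by Sylvester's criterion Q is negative definite.

negative definite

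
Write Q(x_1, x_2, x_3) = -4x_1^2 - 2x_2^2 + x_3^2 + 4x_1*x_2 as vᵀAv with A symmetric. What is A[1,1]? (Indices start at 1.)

The coefficient of x_1^2 in Q is -4, and that is exactly A[1,1].

-4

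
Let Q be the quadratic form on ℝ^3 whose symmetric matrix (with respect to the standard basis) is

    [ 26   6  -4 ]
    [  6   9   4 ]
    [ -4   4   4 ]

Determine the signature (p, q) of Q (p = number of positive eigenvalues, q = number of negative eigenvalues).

(3, 0)

Row-reducing A symmetrically gives the diagonal entries 26, 99/13, 20/99.
That gives 3 positive pivots.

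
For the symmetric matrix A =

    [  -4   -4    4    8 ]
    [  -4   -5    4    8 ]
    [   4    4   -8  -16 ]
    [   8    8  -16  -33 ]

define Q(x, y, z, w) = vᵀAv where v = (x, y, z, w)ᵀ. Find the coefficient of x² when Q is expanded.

The coefficient of x² is the diagonal entry A[1,1] = -4.

-4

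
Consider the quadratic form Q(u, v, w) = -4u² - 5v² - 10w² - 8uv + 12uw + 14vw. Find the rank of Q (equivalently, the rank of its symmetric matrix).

The associated matrix is A = [[-4, -4, 6], [-4, -5, 7], [6, 7, -10]].
Symmetric row and column elimination reduces A to a congruent diagonal form with pivots -4, -1, 0.
That gives 2 negative, 1 zero pivots.
The rank is the number of nonzero pivots: 2.

2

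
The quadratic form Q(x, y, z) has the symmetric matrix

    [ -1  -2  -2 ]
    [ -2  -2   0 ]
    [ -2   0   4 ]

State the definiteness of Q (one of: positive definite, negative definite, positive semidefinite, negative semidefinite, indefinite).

indefinite

Row-reducing A symmetrically gives the diagonal entries -1, 2, 0.
So there are 1 positive, 1 negative, 1 zero pivots.
Hence Q is indefinite.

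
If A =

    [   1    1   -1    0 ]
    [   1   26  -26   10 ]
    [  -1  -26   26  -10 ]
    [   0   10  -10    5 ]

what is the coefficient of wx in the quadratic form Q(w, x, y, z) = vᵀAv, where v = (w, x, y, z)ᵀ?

2

The coefficient of wx is A[1,2] + A[2,1] = 2·1 = 2.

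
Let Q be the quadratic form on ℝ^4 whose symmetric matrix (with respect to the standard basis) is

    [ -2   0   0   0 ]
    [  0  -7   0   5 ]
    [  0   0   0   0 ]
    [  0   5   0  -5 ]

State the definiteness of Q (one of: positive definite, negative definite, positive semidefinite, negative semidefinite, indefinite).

Symmetric row and column elimination reduces A to a congruent diagonal form with pivots -2, -7, 0, -10/7.
Counting signs: 3 negative, 1 zero.
Hence Q is negative semidefinite.

negative semidefinite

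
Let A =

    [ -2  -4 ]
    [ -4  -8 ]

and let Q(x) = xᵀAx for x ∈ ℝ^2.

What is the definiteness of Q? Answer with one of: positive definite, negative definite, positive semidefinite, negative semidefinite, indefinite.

negative semidefinite

For the 2×2 matrix [[-2, -4], [-4, -8]]: det = -2·-8 − (-4)² = 0, trace = -10.
det = 0 so one eigenvalue is zero; the form is semidefinite with the sign of the trace.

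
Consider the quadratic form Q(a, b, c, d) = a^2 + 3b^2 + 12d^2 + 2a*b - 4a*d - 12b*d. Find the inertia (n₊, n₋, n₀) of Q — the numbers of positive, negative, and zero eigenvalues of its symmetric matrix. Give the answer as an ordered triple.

Write A = [[1, 1, 0, -2], [1, 3, 0, -6], [0, 0, 0, 0], [-2, -6, 0, 12]].
Row-reducing A symmetrically gives the diagonal entries 1, 2, 0, 0.
Counting signs: 2 positive, 2 zero.

(2, 0, 2)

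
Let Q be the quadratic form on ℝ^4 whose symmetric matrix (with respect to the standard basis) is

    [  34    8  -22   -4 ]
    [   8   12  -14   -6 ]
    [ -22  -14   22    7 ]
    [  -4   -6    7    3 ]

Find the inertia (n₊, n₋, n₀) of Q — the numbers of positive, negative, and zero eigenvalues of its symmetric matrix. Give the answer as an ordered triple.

Row-reducing A symmetrically gives the diagonal entries 34, 172/17, 3/43, 0.
So there are 3 positive, 1 zero pivots.

(3, 0, 1)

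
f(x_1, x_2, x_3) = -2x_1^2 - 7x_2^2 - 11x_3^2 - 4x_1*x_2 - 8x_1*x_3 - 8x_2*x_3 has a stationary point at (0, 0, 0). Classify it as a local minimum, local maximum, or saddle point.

local maximum

The Hessian at the origin is H = [[-4, -4, -8], [-4, -14, -8], [-8, -8, -22]].
Symmetric row and column elimination reduces H to a congruent diagonal form with pivots -4, -10, -6.
That gives 3 negative pivots.
H is negative definite, so the origin is a strict local maximum.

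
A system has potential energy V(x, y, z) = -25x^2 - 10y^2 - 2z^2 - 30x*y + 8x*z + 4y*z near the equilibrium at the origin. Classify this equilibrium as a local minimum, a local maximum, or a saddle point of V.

The Hessian at the origin is H = [[-50, -30, 8], [-30, -20, 4], [8, 4, -4]].
An LDLᵀ factorisation of H has diagonal entries -50, -2, -12/5.
Counting signs: 3 negative.
H is negative definite, so the origin is a strict local maximum.

local maximum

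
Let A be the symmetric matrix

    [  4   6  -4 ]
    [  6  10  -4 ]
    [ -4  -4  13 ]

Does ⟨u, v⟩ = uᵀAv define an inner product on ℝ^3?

Row-reducing A symmetrically gives the diagonal entries 4, 1, 5.
So there are 3 positive pivots.
Hence Q is positive definite.
⟨·,·⟩ is an inner product exactly when A is positive definite.

yes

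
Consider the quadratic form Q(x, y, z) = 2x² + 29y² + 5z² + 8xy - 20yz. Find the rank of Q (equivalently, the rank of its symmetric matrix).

3

The symmetric matrix is A = [[2, 4, 0], [4, 29, -10], [0, -10, 5]].
Congruent diagonalization of A (simultaneous row and column reduction) yields pivots 2, 21, 5/21.
So there are 3 positive pivots.
The rank is the number of nonzero pivots: 3.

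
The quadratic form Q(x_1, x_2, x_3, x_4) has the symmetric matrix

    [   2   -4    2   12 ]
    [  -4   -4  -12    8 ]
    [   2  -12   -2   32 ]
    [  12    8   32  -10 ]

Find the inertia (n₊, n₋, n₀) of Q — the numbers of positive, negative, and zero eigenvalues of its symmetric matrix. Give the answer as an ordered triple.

(3, 1, 0)

An LDLᵀ factorisation of A has diagonal entries 2, -12, 4/3, 2.
That gives 3 positive, 1 negative pivots.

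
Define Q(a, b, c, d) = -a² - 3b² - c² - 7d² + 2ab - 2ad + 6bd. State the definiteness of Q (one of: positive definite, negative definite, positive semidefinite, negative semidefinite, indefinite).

The symmetric matrix of Q is A = [[-1, 1, 0, -1], [1, -3, 0, 3], [0, 0, -1, 0], [-1, 3, 0, -7]].
Leading principal minors: Δ_1 = -1, Δ_2 = 2, Δ_3 = -2, Δ_4 = 8.
The signs alternate starting with Δ_1 < 0, so by Sylvester's criterion Q is negative definite.

negative definite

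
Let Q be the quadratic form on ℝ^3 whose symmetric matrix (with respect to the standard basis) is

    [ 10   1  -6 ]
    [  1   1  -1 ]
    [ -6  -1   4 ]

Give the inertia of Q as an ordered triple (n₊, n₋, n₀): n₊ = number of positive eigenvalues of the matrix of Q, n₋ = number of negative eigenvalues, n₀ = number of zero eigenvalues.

Symmetric row and column elimination reduces A to a congruent diagonal form with pivots 10, 9/10, 2/9.
That gives 3 positive pivots.

(3, 0, 0)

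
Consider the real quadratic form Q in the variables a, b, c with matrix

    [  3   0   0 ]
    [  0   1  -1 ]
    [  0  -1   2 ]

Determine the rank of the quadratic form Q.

3

Symmetric row and column elimination reduces A to a congruent diagonal form with pivots 3, 1, 1.
That gives 3 positive pivots.
The rank is the number of nonzero pivots: 3.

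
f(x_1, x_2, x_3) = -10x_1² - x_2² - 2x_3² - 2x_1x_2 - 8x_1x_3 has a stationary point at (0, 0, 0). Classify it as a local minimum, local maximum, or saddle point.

local maximum

The Hessian at the origin is H = [[-20, -2, -8], [-2, -2, 0], [-8, 0, -4]].
Congruent diagonalization of H (simultaneous row and column reduction) yields pivots -20, -9/5, -4/9.
So there are 3 negative pivots.
H is negative definite, so the origin is a strict local maximum.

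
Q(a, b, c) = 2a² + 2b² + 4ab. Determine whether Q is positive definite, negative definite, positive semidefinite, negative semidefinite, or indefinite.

The associated matrix is A = [[2, 2, 0], [2, 2, 0], [0, 0, 0]].
Applying the same elementary operations to the rows and columns of A produces a congruent diagonal matrix with entries 2, 0, 0.
Counting signs: 1 positive, 2 zero.
Hence Q is positive semidefinite.

positive semidefinite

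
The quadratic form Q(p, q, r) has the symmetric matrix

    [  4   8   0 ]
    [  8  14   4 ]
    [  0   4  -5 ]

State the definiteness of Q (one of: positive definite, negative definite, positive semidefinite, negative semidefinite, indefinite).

indefinite

Congruent diagonalization of A (simultaneous row and column reduction) yields pivots 4, -2, 3.
So there are 2 positive, 1 negative pivots.
Hence Q is indefinite.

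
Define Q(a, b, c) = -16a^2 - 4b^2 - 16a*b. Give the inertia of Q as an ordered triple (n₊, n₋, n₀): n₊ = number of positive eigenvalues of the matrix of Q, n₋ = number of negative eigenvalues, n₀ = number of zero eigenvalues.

The associated matrix is A = [[-16, -8, 0], [-8, -4, 0], [0, 0, 0]].
Symmetric row and column elimination reduces A to a congruent diagonal form with pivots -16, 0, 0.
Counting signs: 1 negative, 2 zero.

(0, 1, 2)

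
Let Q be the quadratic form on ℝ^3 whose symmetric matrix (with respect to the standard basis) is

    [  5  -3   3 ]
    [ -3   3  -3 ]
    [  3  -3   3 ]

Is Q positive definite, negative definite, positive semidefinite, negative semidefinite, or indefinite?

positive semidefinite

Applying the same elementary operations to the rows and columns of A produces a congruent diagonal matrix with entries 5, 6/5, 0.
That gives 2 positive, 1 zero pivots.
Hence Q is positive semidefinite.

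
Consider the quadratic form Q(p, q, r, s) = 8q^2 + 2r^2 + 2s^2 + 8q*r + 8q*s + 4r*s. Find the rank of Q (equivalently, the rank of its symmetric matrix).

Write A = [[0, 0, 0, 0], [0, 8, 4, 4], [0, 4, 2, 2], [0, 4, 2, 2]].
Applying the same elementary operations to the rows and columns of A produces a congruent diagonal matrix with entries 0, 8, 0, 0.
So there are 1 positive, 3 zero pivots.
The rank is the number of nonzero pivots: 1.

1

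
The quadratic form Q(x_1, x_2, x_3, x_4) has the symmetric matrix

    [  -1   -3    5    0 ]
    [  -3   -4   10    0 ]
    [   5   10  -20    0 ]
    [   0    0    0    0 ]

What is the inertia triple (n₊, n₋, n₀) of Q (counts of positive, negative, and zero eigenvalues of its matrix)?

(1, 1, 2)

Symmetric row and column elimination reduces A to a congruent diagonal form with pivots -1, 5, 0, 0.
That gives 1 positive, 1 negative, 2 zero pivots.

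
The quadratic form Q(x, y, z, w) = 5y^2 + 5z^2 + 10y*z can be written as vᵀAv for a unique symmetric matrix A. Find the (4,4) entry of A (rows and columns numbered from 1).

0

The coefficient of w^2 in Q is 0, and that is exactly A[4,4].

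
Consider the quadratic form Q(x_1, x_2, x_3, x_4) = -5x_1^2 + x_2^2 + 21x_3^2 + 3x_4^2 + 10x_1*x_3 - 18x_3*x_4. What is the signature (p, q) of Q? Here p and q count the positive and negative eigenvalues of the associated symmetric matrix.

The symmetric matrix is A = [[-5, 0, 5, 0], [0, 1, 0, 0], [5, 0, 21, -9], [0, 0, -9, 3]].
Symmetric row and column elimination reduces A to a congruent diagonal form with pivots -5, 1, 26, -3/26.
That gives 2 positive, 2 negative pivots.

(2, 2)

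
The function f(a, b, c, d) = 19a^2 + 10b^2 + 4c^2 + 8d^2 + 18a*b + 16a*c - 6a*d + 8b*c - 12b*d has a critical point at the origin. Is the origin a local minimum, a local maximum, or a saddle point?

The Hessian at the origin is H = [[38, 18, 16, -6], [18, 20, 8, -12], [16, 8, 8, 0], [-6, -12, 0, 16]].
An LDLᵀ factorisation of H has diagonal entries 38, 218/19, 136/109, 20/17.
That gives 4 positive pivots.
H is positive definite, so the origin is a strict local minimum.

local minimum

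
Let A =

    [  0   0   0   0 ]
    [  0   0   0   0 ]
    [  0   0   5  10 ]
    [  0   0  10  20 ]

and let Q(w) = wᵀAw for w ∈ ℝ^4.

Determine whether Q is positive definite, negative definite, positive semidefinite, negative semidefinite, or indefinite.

positive semidefinite

Congruent diagonalization of A (simultaneous row and column reduction) yields pivots 0, 0, 5, 0.
Counting signs: 1 positive, 3 zero.
Hence Q is positive semidefinite.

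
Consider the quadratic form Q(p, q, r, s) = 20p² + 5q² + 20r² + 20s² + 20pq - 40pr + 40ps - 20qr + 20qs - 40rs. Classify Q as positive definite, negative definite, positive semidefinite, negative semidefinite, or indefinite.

positive semidefinite

Write A = [[20, 10, -20, 20], [10, 5, -10, 10], [-20, -10, 20, -20], [20, 10, -20, 20]].
Applying the same elementary operations to the rows and columns of A produces a congruent diagonal matrix with entries 20, 0, 0, 0.
So there are 1 positive, 3 zero pivots.
Hence Q is positive semidefinite.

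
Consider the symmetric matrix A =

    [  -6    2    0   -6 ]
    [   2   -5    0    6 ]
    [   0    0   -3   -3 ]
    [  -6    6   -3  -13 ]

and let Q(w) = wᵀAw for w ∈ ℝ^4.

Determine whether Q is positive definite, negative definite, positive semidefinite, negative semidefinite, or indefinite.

An LDLᵀ factorisation of A has diagonal entries -6, -13/3, -3, -4/13.
So there are 4 negative pivots.
Hence Q is negative definite.

negative definite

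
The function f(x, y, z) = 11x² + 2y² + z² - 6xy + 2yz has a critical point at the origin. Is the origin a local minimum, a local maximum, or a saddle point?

The Hessian at the origin is H = [[22, -6, 0], [-6, 4, 2], [0, 2, 2]].
An LDLᵀ factorisation of H has diagonal entries 22, 26/11, 4/13.
That gives 3 positive pivots.
H is positive definite, so the origin is a strict local minimum.

local minimum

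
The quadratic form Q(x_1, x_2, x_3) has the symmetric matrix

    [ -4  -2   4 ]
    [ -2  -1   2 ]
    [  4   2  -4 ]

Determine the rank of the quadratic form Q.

1

Row-reducing A symmetrically gives the diagonal entries -4, 0, 0.
Counting signs: 1 negative, 2 zero.
The rank is the number of nonzero pivots: 1.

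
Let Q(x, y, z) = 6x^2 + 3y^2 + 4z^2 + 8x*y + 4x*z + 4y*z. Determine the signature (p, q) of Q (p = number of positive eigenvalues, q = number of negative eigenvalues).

(3, 0)

Write A = [[6, 4, 2], [4, 3, 2], [2, 2, 4]].
An LDLᵀ factorisation of A has diagonal entries 6, 1/3, 2.
So there are 3 positive pivots.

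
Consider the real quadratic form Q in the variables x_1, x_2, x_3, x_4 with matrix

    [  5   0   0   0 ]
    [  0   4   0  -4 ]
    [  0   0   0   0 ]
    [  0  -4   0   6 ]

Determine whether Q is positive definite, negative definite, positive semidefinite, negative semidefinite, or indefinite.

Applying the same elementary operations to the rows and columns of A produces a congruent diagonal matrix with entries 5, 4, 0, 2.
Counting signs: 3 positive, 1 zero.
Hence Q is positive semidefinite.

positive semidefinite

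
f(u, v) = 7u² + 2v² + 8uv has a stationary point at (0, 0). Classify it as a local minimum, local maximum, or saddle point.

saddle point

The Hessian at the origin is H = [[14, 8], [8, 4]].
det H = 14·4 − (8)² = -8 < 0, so H is indefinite.
Therefore the origin is a saddle point.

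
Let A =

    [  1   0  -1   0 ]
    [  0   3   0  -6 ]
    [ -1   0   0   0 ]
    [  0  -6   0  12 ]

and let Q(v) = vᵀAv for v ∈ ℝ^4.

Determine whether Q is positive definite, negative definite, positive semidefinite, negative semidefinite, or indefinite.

indefinite

Applying the same elementary operations to the rows and columns of A produces a congruent diagonal matrix with entries 1, 3, -1, 0.
So there are 2 positive, 1 negative, 1 zero pivots.
Hence Q is indefinite.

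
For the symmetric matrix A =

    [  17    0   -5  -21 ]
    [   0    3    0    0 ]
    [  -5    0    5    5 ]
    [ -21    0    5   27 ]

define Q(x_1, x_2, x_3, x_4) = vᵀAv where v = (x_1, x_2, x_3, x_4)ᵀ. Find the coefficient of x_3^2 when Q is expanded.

5

The coefficient of x_3^2 is the diagonal entry A[3,3] = 5.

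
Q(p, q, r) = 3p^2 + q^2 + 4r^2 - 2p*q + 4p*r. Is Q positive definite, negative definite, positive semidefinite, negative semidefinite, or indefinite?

positive definite

The symmetric matrix is A = [[3, -1, 2], [-1, 1, 0], [2, 0, 4]].
An LDLᵀ factorisation of A has diagonal entries 3, 2/3, 2.
Counting signs: 3 positive.
Hence Q is positive definite.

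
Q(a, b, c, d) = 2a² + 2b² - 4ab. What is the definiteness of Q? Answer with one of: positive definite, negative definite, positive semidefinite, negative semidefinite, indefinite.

The symmetric matrix is A = [[2, -2, 0, 0], [-2, 2, 0, 0], [0, 0, 0, 0], [0, 0, 0, 0]].
Congruent diagonalization of A (simultaneous row and column reduction) yields pivots 2, 0, 0, 0.
So there are 1 positive, 3 zero pivots.
Hence Q is positive semidefinite.

positive semidefinite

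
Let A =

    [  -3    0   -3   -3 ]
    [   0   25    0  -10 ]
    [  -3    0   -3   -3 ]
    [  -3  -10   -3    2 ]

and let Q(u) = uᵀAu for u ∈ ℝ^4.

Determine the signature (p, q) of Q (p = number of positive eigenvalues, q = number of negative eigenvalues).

(2, 1)

Row-reducing A symmetrically gives the diagonal entries -3, 25, 0, 1.
Counting signs: 2 positive, 1 negative, 1 zero.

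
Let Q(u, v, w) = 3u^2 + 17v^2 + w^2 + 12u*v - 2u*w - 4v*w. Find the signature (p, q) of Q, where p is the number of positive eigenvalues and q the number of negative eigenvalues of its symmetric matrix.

(3, 0)

The associated matrix is A = [[3, 6, -1], [6, 17, -2], [-1, -2, 1]].
Applying the same elementary operations to the rows and columns of A produces a congruent diagonal matrix with entries 3, 5, 2/3.
That gives 3 positive pivots.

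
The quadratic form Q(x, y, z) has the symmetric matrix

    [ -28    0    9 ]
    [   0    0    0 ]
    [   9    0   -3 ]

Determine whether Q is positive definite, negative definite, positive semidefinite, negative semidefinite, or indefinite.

Applying the same elementary operations to the rows and columns of A produces a congruent diagonal matrix with entries -28, 0, -3/28.
Counting signs: 2 negative, 1 zero.
Hence Q is negative semidefinite.

negative semidefinite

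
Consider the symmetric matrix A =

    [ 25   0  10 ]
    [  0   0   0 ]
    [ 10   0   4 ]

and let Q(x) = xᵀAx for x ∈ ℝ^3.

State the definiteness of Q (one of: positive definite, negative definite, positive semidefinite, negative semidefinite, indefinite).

positive semidefinite

Row-reducing A symmetrically gives the diagonal entries 25, 0, 0.
So there are 1 positive, 2 zero pivots.
Hence Q is positive semidefinite.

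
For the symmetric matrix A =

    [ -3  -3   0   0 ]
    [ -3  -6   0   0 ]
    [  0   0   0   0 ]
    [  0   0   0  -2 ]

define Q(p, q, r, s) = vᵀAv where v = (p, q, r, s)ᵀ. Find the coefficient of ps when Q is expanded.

0

The coefficient of ps is A[1,4] + A[4,1] = 2·0 = 0.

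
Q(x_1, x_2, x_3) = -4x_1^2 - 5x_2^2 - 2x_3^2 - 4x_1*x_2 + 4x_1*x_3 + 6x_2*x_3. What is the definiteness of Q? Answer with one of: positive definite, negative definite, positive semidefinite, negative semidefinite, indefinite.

The symmetric matrix is A = [[-4, -2, 2], [-2, -5, 3], [2, 3, -2]].
Congruent diagonalization of A (simultaneous row and column reduction) yields pivots -4, -4, 0.
Counting signs: 2 negative, 1 zero.
Hence Q is negative semidefinite.

negative semidefinite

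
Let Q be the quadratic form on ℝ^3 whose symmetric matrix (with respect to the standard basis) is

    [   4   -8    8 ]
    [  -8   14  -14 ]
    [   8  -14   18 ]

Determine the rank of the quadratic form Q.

3

Symmetric row and column elimination reduces A to a congruent diagonal form with pivots 4, -2, 4.
That gives 2 positive, 1 negative pivots.
The rank is the number of nonzero pivots: 3.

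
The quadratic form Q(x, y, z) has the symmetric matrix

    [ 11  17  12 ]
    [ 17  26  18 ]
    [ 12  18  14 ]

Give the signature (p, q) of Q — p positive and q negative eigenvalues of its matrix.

Congruent diagonalization of A (simultaneous row and column reduction) yields pivots 11, -3/11, 2.
That gives 2 positive, 1 negative pivots.

(2, 1)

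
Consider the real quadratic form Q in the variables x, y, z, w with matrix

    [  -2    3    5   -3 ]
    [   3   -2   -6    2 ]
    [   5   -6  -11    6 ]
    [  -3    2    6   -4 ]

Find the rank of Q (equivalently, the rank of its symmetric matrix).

4

An LDLᵀ factorisation of A has diagonal entries -2, 5/2, 3/5, -2.
Counting signs: 2 positive, 2 negative.
The rank is the number of nonzero pivots: 4.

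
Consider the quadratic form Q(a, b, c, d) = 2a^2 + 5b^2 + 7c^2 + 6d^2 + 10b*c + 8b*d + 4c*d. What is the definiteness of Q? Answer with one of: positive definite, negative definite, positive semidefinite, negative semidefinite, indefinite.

The symmetric matrix of Q is A = [[2, 0, 0, 0], [0, 5, 5, 4], [0, 5, 7, 2], [0, 4, 2, 6]].
Leading principal minors: Δ_1 = 2, Δ_2 = 10, Δ_3 = 20, Δ_4 = 16.
All leading principal minors are positive, so by Sylvester's criterion Q is positive definite.

positive definite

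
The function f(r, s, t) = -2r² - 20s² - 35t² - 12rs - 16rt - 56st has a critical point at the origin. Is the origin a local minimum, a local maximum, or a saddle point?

saddle point

The Hessian at the origin is H = [[-4, -12, -16], [-12, -40, -56], [-16, -56, -70]].
Applying the same elementary operations to the rows and columns of H produces a congruent diagonal matrix with entries -4, -4, 10.
So there are 1 positive, 2 negative pivots.
H is indefinite, so the origin is a saddle point.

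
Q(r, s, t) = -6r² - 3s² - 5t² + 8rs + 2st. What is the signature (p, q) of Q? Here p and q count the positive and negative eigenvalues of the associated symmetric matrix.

Write A = [[-6, 4, 0], [4, -3, 1], [0, 1, -5]].
An LDLᵀ factorisation of A has diagonal entries -6, -1/3, -2.
That gives 3 negative pivots.

(0, 3)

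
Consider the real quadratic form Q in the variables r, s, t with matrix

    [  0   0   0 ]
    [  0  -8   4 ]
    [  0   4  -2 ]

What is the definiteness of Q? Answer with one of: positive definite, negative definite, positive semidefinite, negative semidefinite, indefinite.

negative semidefinite

Congruent diagonalization of A (simultaneous row and column reduction) yields pivots 0, -8, 0.
That gives 1 negative, 2 zero pivots.
Hence Q is negative semidefinite.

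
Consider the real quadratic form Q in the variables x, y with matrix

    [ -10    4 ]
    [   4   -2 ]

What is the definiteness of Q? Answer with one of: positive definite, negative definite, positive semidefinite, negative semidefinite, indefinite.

negative definite

Applying the same elementary operations to the rows and columns of A produces a congruent diagonal matrix with entries -10, -2/5.
So there are 2 negative pivots.
Hence Q is negative definite.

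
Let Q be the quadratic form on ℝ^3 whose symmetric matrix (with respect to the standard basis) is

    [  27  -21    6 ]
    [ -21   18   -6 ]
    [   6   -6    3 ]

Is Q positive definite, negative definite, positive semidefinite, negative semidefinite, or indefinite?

positive definite

Leading principal minors: Δ_1 = 27, Δ_2 = 45, Δ_3 = 27.
All leading principal minors are positive, so by Sylvester's criterion Q is positive definite.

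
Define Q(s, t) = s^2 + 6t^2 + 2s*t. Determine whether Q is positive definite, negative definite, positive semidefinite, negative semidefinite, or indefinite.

The symmetric matrix of Q is A = [[1, 1], [1, 6]].
Leading principal minors: Δ_1 = 1, Δ_2 = 5.
All leading principal minors are positive, so by Sylvester's criterion Q is positive definite.

positive definite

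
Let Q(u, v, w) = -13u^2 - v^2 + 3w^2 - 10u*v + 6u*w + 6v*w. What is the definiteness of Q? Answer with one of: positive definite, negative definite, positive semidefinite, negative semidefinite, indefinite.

indefinite

The associated matrix is A = [[-13, -5, 3], [-5, -1, 3], [3, 3, 3]].
Symmetric row and column elimination reduces A to a congruent diagonal form with pivots -13, 12/13, 0.
Counting signs: 1 positive, 1 negative, 1 zero.
Hence Q is indefinite.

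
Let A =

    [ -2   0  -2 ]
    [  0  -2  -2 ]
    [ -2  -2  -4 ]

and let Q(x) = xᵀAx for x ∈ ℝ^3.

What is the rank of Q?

2

Applying the same elementary operations to the rows and columns of A produces a congruent diagonal matrix with entries -2, -2, 0.
So there are 2 negative, 1 zero pivots.
The rank is the number of nonzero pivots: 2.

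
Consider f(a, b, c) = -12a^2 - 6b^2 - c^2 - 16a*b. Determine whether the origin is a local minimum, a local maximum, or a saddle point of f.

local maximum

The Hessian at the origin is H = [[-24, -16, 0], [-16, -12, 0], [0, 0, -2]].
Symmetric row and column elimination reduces H to a congruent diagonal form with pivots -24, -4/3, -2.
So there are 3 negative pivots.
H is negative definite, so the origin is a strict local maximum.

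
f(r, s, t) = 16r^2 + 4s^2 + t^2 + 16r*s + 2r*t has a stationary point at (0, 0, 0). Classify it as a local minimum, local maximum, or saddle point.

The Hessian at the origin is H = [[32, 16, 2], [16, 8, 0], [2, 0, 2]].
H is indefinite, so the origin is a saddle point.

saddle point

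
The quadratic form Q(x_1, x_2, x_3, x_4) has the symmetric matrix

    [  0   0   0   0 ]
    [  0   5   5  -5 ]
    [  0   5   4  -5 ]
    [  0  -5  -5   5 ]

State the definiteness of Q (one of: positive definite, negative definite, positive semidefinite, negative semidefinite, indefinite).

indefinite

Symmetric row and column elimination reduces A to a congruent diagonal form with pivots 0, 5, -1, 0.
So there are 1 positive, 1 negative, 2 zero pivots.
Hence Q is indefinite.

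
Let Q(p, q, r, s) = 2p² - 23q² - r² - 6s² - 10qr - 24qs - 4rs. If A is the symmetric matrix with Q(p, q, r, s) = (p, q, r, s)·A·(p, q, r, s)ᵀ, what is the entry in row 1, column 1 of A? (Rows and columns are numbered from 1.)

2

The coefficient of p² in Q is 2, and that is exactly A[1,1].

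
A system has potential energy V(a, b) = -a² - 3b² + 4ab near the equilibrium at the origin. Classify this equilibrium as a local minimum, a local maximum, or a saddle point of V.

saddle point

The Hessian at the origin is H = [[-2, 4], [4, -6]].
det H = -2·-6 − (4)² = -4 < 0, so H is indefinite.
Therefore the origin is a saddle point.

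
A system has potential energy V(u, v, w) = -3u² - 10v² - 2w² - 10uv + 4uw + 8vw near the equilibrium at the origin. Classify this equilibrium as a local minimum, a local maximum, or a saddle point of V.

The Hessian at the origin is H = [[-6, -10, 4], [-10, -20, 8], [4, 8, -4]].
An LDLᵀ factorisation of H has diagonal entries -6, -10/3, -4/5.
That gives 3 negative pivots.
H is negative definite, so the origin is a strict local maximum.

local maximum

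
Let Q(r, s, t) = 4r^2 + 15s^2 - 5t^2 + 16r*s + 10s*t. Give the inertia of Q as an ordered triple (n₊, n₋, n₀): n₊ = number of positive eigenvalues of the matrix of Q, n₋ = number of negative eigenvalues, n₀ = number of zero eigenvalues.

(2, 1, 0)

The symmetric matrix is A = [[4, 8, 0], [8, 15, 5], [0, 5, -5]].
Row-reducing A symmetrically gives the diagonal entries 4, -1, 20.
That gives 2 positive, 1 negative pivots.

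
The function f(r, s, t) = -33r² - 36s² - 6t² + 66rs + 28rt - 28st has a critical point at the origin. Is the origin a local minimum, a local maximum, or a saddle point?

local maximum

The Hessian at the origin is H = [[-66, 66, 28], [66, -72, -28], [28, -28, -12]].
Congruent diagonalization of H (simultaneous row and column reduction) yields pivots -66, -6, -4/33.
So there are 3 negative pivots.
H is negative definite, so the origin is a strict local maximum.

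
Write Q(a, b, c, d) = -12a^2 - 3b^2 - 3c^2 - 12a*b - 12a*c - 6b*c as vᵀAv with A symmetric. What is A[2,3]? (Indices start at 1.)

-3

The coefficient of b·c in Q is -6. For a symmetric A this equals A[2,3] + A[3,2] = 2·A[2,3].
So A[2,3] = -6/2 = -3.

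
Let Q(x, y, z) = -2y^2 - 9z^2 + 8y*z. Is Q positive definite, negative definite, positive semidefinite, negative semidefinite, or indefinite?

negative semidefinite

Write A = [[0, 0, 0], [0, -2, 4], [0, 4, -9]].
Symmetric row and column elimination reduces A to a congruent diagonal form with pivots 0, -2, -1.
So there are 2 negative, 1 zero pivots.
Hence Q is negative semidefinite.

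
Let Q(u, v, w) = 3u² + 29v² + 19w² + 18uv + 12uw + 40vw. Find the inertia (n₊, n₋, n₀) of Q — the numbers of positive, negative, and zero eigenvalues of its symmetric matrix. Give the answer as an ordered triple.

(3, 0, 0)

The symmetric matrix is A = [[3, 9, 6], [9, 29, 20], [6, 20, 19]].
Congruent diagonalization of A (simultaneous row and column reduction) yields pivots 3, 2, 5.
That gives 3 positive pivots.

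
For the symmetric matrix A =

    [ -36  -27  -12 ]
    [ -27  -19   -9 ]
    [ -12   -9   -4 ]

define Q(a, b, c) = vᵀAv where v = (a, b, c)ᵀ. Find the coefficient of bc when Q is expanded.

The coefficient of bc is A[2,3] + A[3,2] = 2·(-9) = -18.

-18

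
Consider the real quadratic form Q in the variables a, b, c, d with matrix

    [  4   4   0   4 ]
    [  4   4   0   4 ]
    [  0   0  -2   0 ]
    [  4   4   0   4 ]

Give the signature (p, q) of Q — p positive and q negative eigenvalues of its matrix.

Symmetric row and column elimination reduces A to a congruent diagonal form with pivots 4, 0, -2, 0.
That gives 1 positive, 1 negative, 2 zero pivots.

(1, 1)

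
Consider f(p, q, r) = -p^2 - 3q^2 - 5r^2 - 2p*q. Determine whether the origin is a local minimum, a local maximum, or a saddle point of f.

local maximum

The Hessian at the origin is H = [[-2, -2, 0], [-2, -6, 0], [0, 0, -10]].
Symmetric row and column elimination reduces H to a congruent diagonal form with pivots -2, -4, -10.
That gives 3 negative pivots.
H is negative definite, so the origin is a strict local maximum.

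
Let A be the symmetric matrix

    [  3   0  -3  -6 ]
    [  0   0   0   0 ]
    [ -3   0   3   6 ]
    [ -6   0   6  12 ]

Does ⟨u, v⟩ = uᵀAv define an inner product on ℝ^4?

Symmetric row and column elimination reduces A to a congruent diagonal form with pivots 3, 0, 0, 0.
That gives 1 positive, 3 zero pivots.
Hence Q is positive semidefinite.
⟨·,·⟩ is an inner product exactly when A is positive definite.

no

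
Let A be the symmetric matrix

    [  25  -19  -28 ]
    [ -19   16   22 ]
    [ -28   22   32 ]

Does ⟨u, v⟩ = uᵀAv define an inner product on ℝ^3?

yes

Applying the same elementary operations to the rows and columns of A produces a congruent diagonal matrix with entries 25, 39/25, 4/13.
So there are 3 positive pivots.
Hence Q is positive definite.
⟨·,·⟩ is an inner product exactly when A is positive definite.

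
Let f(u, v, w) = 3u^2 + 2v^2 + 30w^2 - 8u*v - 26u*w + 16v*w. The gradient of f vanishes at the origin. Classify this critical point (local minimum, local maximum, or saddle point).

The Hessian at the origin is H = [[6, -8, -26], [-8, 4, 16], [-26, 16, 60]].
Applying the same elementary operations to the rows and columns of H produces a congruent diagonal matrix with entries 6, -20/3, -2/5.
Counting signs: 1 positive, 2 negative.
H is indefinite, so the origin is a saddle point.

saddle point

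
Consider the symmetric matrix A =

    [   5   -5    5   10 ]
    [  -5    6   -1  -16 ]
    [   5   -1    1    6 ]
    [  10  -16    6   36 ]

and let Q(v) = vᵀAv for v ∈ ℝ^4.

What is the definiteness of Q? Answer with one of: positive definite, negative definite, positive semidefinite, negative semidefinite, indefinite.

indefinite

Congruent diagonalization of A (simultaneous row and column reduction) yields pivots 5, 1, -20, 0.
That gives 2 positive, 1 negative, 1 zero pivots.
Hence Q is indefinite.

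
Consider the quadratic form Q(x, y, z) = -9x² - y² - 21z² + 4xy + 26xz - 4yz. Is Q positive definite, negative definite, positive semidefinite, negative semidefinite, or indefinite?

The symmetric matrix of Q is A = [[-9, 2, 13], [2, -1, -2], [13, -2, -21]].
Leading principal minors: Δ_1 = -9, Δ_2 = 5, Δ_3 = -4.
The signs alternate starting with Δ_1 < 0, so by Sylvester's criterion Q is negative definite.

negative definite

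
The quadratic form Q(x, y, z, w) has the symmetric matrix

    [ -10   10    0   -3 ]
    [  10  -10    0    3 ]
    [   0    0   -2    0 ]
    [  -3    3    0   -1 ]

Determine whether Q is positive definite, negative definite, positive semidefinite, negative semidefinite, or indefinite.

negative semidefinite

Symmetric row and column elimination reduces A to a congruent diagonal form with pivots -10, 0, -2, -1/10.
That gives 3 negative, 1 zero pivots.
Hence Q is negative semidefinite.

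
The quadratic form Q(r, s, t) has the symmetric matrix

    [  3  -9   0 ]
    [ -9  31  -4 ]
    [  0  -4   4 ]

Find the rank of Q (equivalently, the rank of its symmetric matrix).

Symmetric row and column elimination reduces A to a congruent diagonal form with pivots 3, 4, 0.
That gives 2 positive, 1 zero pivots.
The rank is the number of nonzero pivots: 2.

2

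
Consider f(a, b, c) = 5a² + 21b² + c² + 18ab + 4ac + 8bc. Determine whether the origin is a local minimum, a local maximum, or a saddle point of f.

local minimum

The Hessian at the origin is H = [[10, 18, 4], [18, 42, 8], [4, 8, 2]].
An LDLᵀ factorisation of H has diagonal entries 10, 48/5, 1/3.
That gives 3 positive pivots.
H is positive definite, so the origin is a strict local minimum.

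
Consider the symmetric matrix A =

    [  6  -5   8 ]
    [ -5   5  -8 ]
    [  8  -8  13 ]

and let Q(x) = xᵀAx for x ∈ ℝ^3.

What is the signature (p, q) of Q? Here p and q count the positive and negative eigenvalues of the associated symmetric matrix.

Congruent diagonalization of A (simultaneous row and column reduction) yields pivots 6, 5/6, 1/5.
That gives 3 positive pivots.

(3, 0)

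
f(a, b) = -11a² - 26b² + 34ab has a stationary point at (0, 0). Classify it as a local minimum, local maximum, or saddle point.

The Hessian at the origin is H = [[-22, 34], [34, -52]].
det H = -22·-52 − (34)² = -12 < 0, so H is indefinite.
Therefore the origin is a saddle point.

saddle point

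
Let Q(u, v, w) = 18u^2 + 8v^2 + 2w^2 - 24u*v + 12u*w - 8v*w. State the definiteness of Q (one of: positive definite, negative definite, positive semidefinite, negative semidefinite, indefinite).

positive semidefinite

The symmetric matrix is A = [[18, -12, 6], [-12, 8, -4], [6, -4, 2]].
Symmetric row and column elimination reduces A to a congruent diagonal form with pivots 18, 0, 0.
That gives 1 positive, 2 zero pivots.
Hence Q is positive semidefinite.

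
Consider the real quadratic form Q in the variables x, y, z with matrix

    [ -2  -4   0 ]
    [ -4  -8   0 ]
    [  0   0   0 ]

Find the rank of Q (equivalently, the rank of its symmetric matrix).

1

Symmetric row and column elimination reduces A to a congruent diagonal form with pivots -2, 0, 0.
That gives 1 negative, 2 zero pivots.
The rank is the number of nonzero pivots: 1.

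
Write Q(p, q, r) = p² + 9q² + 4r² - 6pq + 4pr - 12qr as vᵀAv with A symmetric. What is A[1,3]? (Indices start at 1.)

2

The coefficient of p·r in Q is 4. For a symmetric A this equals A[1,3] + A[3,1] = 2·A[1,3].
So A[1,3] = 4/2 = 2.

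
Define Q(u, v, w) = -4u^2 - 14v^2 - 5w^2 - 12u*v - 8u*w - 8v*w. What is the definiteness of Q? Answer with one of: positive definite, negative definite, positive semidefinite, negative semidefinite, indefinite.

The symmetric matrix of Q is A = [[-4, -6, -4], [-6, -14, -4], [-4, -4, -5]].
Leading principal minors: Δ_1 = -4, Δ_2 = 20, Δ_3 = -4.
The signs alternate starting with Δ_1 < 0, so by Sylvester's criterion Q is negative definite.

negative definite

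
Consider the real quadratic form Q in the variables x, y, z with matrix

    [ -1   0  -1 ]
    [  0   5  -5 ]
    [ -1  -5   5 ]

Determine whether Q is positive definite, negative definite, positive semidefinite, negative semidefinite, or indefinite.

Applying the same elementary operations to the rows and columns of A produces a congruent diagonal matrix with entries -1, 5, 1.
Counting signs: 2 positive, 1 negative.
Hence Q is indefinite.

indefinite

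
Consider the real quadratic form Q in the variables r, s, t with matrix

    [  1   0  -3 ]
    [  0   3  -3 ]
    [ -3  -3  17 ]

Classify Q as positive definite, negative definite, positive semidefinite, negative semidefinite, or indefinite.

positive definite

An LDLᵀ factorisation of A has diagonal entries 1, 3, 5.
Counting signs: 3 positive.
Hence Q is positive definite.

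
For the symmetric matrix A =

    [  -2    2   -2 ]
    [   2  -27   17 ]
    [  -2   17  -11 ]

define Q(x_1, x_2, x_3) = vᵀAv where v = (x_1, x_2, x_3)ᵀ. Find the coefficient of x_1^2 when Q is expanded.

The coefficient of x_1^2 is the diagonal entry A[1,1] = -2.

-2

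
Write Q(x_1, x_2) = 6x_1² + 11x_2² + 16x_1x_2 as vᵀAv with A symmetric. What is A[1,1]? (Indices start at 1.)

6

The coefficient of x_1² in Q is 6, and that is exactly A[1,1].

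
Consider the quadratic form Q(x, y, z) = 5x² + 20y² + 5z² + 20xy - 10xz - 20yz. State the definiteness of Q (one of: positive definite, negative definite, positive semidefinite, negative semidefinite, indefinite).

Write A = [[5, 10, -5], [10, 20, -10], [-5, -10, 5]].
Congruent diagonalization of A (simultaneous row and column reduction) yields pivots 5, 0, 0.
Counting signs: 1 positive, 2 zero.
Hence Q is positive semidefinite.

positive semidefinite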